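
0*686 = 0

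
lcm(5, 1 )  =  5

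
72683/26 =2795  +  1/2 = 2795.50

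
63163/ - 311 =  - 63163/311 = - 203.10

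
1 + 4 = 5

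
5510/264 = 20 + 115/132=20.87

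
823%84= 67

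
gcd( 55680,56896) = 64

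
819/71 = 11+38/71 = 11.54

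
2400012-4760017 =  - 2360005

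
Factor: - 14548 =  - 2^2 * 3637^1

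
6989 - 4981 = 2008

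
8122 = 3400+4722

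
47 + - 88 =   -  41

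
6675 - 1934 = 4741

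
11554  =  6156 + 5398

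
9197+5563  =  14760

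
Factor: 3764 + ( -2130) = 1634 = 2^1*19^1*43^1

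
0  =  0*35595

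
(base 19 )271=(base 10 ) 856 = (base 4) 31120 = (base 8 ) 1530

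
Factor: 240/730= 24/73 = 2^3 * 3^1 * 73^(-1)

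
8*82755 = 662040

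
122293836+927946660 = 1050240496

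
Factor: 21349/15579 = 3^( - 3)*  37^1= 37/27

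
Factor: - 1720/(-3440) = 1/2 = 2^( - 1 ) 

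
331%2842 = 331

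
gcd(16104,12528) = 24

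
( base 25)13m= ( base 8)1322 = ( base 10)722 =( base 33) lt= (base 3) 222202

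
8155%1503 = 640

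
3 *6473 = 19419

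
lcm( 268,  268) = 268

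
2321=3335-1014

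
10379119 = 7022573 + 3356546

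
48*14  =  672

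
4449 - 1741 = 2708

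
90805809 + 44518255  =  135324064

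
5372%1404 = 1160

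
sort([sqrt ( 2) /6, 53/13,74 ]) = [sqrt( 2)/6, 53/13, 74] 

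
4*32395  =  129580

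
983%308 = 59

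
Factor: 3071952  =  2^4 * 3^3*13^1*547^1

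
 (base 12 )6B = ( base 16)53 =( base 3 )10002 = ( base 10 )83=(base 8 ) 123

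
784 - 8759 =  - 7975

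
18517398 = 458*40431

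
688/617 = 688/617 = 1.12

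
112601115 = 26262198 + 86338917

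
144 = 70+74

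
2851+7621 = 10472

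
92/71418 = 46/35709=0.00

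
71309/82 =869 + 51/82 = 869.62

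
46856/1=46856 = 46856.00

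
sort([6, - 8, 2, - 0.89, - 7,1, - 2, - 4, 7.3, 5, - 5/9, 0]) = [-8, - 7,  -  4, - 2,- 0.89,-5/9, 0, 1,2,5,  6, 7.3 ] 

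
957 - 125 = 832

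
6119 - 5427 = 692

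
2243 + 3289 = 5532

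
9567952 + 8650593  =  18218545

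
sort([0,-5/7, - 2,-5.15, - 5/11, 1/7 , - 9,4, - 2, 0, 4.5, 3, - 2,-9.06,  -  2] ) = [ - 9.06, - 9, - 5.15, - 2, - 2,  -  2, - 2,-5/7,-5/11,  0,0 , 1/7, 3, 4, 4.5]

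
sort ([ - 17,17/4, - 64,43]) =[ - 64, - 17, 17/4,43 ] 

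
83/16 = 83/16= 5.19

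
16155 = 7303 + 8852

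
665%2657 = 665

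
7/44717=7/44717  =  0.00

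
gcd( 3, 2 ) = 1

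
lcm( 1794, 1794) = 1794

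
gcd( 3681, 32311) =409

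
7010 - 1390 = 5620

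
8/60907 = 8/60907 = 0.00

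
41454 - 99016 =  -  57562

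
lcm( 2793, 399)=2793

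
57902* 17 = 984334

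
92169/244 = 92169/244 =377.74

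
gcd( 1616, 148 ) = 4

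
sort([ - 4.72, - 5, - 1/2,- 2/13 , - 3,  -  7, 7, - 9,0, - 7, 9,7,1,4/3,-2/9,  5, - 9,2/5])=[-9, - 9,-7, - 7, - 5,- 4.72, - 3, -1/2,-2/9, - 2/13,0,2/5,1, 4/3,5,7,7,9]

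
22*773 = 17006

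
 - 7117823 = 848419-7966242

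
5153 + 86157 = 91310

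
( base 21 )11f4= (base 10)10021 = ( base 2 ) 10011100100101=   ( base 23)ILG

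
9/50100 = 3/16700 = 0.00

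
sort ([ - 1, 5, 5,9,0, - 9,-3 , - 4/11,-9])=[ - 9, - 9,-3, - 1,-4/11,0,5 , 5,9]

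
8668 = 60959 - 52291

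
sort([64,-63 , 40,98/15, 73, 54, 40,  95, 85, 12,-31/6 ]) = [ - 63,-31/6, 98/15,12, 40, 40, 54, 64, 73  ,  85 , 95] 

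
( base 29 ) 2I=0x4C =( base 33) 2a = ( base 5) 301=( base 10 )76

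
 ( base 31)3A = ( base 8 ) 147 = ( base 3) 10211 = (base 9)124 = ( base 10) 103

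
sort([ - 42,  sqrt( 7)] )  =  [-42,sqrt(7) ]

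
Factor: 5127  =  3^1 * 1709^1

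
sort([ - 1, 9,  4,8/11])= [ - 1, 8/11, 4, 9] 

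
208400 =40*5210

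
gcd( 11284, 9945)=13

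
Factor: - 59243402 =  - 2^1* 17^1*1742453^1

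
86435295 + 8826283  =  95261578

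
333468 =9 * 37052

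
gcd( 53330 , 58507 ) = 1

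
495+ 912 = 1407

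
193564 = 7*27652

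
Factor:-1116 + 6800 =5684 = 2^2*7^2*29^1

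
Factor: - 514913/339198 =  - 2^( - 1)*3^ ( - 1)*7^1*17^1*4327^1*56533^( - 1 ) 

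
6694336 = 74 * 90464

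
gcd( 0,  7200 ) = 7200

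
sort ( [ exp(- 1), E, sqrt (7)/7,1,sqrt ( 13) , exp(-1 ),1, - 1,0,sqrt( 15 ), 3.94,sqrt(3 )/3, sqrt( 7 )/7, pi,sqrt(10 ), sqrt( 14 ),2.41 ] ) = [ - 1, 0, exp(- 1), exp (-1 ), sqrt(7 ) /7, sqrt(7 ) /7,  sqrt(  3)/3, 1, 1,2.41, E, pi, sqrt(10 ),  sqrt(13),sqrt( 14 ),sqrt( 15), 3.94 ] 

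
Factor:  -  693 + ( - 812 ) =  - 1505 = - 5^1*7^1 * 43^1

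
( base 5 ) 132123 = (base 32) 558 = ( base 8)12250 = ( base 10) 5288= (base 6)40252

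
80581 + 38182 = 118763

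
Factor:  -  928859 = -928859^1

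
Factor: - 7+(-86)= -93 = -3^1*31^1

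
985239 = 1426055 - 440816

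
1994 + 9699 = 11693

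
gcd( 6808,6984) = 8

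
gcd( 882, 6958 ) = 98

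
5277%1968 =1341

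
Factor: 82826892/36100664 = 20706723/9025166 = 2^( - 1 )*3^2*41^ ( - 1 )*110063^( - 1 )*2300747^1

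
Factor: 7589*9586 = 72748154 = 2^1*4793^1*7589^1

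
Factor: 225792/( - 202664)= -576/517 =- 2^6*3^2*11^(-1 )*47^(-1)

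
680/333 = 680/333= 2.04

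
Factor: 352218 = 2^1*3^1 *47^1*1249^1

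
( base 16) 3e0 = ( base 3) 1100202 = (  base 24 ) 1H8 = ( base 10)992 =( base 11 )822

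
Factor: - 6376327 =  - 79^1*80713^1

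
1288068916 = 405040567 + 883028349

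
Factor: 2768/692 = 2^2  =  4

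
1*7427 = 7427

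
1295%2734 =1295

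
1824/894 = 2+6/149 = 2.04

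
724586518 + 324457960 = 1049044478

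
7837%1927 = 129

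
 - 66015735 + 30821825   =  -35193910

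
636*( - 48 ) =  - 30528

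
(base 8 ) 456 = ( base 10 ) 302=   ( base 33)95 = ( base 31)9N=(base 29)AC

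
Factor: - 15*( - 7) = 105 = 3^1*5^1*7^1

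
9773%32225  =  9773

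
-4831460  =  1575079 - 6406539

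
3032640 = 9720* 312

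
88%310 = 88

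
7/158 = 7/158  =  0.04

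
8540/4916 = 1 + 906/1229 = 1.74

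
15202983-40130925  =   - 24927942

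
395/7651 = 395/7651 = 0.05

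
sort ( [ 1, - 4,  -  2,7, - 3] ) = [ - 4 ,-3, - 2,1, 7 ] 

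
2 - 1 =1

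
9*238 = 2142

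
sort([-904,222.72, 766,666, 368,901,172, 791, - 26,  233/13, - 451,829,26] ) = [ - 904, - 451,-26, 233/13,26,172, 222.72,  368, 666,  766,791, 829,901 ] 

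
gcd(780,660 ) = 60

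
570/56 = 285/28 = 10.18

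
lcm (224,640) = 4480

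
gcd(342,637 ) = 1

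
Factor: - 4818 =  - 2^1 * 3^1*11^1*73^1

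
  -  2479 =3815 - 6294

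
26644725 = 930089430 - 903444705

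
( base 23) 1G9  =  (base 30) 106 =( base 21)213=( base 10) 906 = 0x38A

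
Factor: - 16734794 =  - 2^1*8367397^1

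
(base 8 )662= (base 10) 434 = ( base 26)gi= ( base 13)275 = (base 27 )g2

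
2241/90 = 249/10 = 24.90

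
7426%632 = 474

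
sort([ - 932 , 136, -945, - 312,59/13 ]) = [ - 945, - 932, - 312, 59/13, 136]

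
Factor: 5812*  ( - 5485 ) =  - 2^2*5^1  *1097^1 * 1453^1 = -31878820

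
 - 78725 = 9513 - 88238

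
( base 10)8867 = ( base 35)78C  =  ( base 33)84N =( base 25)E4H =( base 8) 21243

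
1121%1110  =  11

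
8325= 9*925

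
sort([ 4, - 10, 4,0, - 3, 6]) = [ - 10, - 3 , 0,4, 4, 6 ] 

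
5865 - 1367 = 4498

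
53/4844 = 53/4844 = 0.01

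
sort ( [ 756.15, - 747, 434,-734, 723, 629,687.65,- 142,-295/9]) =[ - 747, -734, - 142,-295/9, 434,629, 687.65,723, 756.15]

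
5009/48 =5009/48 = 104.35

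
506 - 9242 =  - 8736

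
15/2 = 15/2 = 7.50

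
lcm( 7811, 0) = 0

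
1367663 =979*1397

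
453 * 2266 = 1026498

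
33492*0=0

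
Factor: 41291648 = 2^7*322591^1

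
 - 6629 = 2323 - 8952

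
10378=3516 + 6862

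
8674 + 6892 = 15566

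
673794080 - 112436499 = 561357581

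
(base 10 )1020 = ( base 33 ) UU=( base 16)3fc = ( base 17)390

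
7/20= 7/20 =0.35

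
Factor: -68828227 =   -  13^1 * 5294479^1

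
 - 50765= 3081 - 53846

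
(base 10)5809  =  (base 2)1011010110001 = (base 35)4PY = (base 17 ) 131c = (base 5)141214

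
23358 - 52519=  - 29161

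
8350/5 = 1670 = 1670.00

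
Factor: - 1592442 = -2^1*3^2*88469^1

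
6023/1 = 6023 = 6023.00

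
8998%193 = 120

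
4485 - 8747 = - 4262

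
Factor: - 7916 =-2^2*1979^1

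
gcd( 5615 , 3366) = 1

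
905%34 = 21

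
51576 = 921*56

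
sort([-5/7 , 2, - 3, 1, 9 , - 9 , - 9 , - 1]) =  [ - 9, - 9, - 3 ,-1, - 5/7,1,2,9]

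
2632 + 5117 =7749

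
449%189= 71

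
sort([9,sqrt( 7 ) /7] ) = [sqrt (7)/7, 9]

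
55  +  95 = 150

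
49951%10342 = 8583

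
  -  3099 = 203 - 3302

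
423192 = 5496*77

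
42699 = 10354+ 32345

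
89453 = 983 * 91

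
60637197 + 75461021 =136098218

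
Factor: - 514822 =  - 2^1*7^1*11^1*3343^1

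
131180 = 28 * 4685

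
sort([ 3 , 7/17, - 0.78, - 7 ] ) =[ - 7, - 0.78,7/17,3] 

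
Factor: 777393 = 3^2 *17^1 *5081^1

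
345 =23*15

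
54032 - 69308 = -15276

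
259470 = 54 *4805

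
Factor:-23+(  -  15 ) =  - 2^1 * 19^1 =- 38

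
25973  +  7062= 33035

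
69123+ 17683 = 86806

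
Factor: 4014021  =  3^1 *11^1*121637^1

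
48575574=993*48918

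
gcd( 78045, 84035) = 5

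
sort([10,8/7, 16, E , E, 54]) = [8/7,E, E, 10,16,54]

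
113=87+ 26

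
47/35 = 47/35 = 1.34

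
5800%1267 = 732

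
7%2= 1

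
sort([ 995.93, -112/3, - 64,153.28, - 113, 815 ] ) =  [ - 113,  -  64, - 112/3, 153.28, 815,995.93]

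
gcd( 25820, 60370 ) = 10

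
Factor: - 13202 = -2^1*7^1 * 23^1* 41^1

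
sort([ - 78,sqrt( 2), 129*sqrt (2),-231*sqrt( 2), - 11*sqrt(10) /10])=[ - 231*sqrt( 2 ), - 78, - 11 * sqrt( 10)/10, sqrt(2 ),129*sqrt( 2) ]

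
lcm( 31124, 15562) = 31124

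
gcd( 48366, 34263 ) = 9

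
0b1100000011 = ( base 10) 771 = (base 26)13h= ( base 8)1403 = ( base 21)1ff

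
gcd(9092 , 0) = 9092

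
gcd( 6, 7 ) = 1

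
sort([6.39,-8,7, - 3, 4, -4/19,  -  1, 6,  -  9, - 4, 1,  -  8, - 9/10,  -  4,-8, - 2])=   [-9, -8,-8,-8, -4,-4, - 3, - 2, - 1,-9/10,- 4/19,  1, 4, 6, 6.39, 7]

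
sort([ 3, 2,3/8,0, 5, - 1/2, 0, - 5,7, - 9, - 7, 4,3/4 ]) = [ - 9 ,-7, - 5, - 1/2, 0, 0, 3/8, 3/4, 2,3, 4, 5, 7 ] 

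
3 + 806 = 809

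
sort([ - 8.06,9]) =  [ - 8.06 , 9 ]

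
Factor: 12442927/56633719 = 7^1*1021^1*1499^(  -  1)*1741^1*37781^( - 1)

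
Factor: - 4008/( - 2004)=2= 2^1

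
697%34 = 17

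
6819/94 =72 + 51/94= 72.54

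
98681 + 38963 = 137644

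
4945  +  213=5158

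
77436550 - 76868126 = 568424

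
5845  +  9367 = 15212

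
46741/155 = 46741/155 = 301.55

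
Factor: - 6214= - 2^1*13^1 * 239^1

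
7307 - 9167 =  - 1860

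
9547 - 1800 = 7747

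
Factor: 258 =2^1*3^1*43^1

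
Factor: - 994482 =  - 2^1*3^2*55249^1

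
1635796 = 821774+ 814022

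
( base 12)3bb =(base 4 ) 20333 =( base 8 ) 1077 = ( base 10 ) 575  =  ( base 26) m3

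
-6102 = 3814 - 9916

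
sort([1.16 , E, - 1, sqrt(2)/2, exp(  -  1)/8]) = [ - 1, exp( - 1) /8, sqrt(2) /2,1.16, E]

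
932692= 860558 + 72134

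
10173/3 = 3391 = 3391.00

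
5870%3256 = 2614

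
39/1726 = 39/1726 = 0.02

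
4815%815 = 740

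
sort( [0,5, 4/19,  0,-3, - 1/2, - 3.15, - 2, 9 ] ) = [ - 3.15, - 3, - 2, - 1/2,0,  0 , 4/19,5, 9] 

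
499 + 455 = 954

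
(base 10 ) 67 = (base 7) 124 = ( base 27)2D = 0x43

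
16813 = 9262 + 7551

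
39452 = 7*5636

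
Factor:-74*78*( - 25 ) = 144300=2^2*  3^1 * 5^2 * 13^1*37^1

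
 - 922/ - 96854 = 461/48427 = 0.01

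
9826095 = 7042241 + 2783854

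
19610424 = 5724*3426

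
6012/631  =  6012/631 = 9.53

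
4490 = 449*10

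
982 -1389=- 407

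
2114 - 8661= - 6547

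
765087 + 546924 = 1312011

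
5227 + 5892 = 11119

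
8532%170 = 32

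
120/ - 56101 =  - 1 + 55981/56101   =  - 0.00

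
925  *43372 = 40119100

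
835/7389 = 835/7389 = 0.11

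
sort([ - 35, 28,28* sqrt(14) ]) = [ - 35, 28 , 28*sqrt(14)] 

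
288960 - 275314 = 13646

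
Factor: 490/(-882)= - 5/9 =-3^(-2 )*5^1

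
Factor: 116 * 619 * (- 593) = - 2^2*29^1*593^1 * 619^1= - 42579772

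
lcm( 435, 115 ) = 10005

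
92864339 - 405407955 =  - 312543616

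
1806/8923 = 1806/8923 =0.20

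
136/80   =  1+7/10 = 1.70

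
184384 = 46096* 4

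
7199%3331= 537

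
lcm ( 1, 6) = 6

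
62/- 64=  - 31/32 = - 0.97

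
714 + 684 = 1398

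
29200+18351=47551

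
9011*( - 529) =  - 4766819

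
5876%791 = 339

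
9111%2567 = 1410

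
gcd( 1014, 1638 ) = 78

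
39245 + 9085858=9125103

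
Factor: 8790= 2^1*3^1*5^1*293^1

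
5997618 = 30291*198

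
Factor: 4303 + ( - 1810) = 3^2*277^1 = 2493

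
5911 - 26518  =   - 20607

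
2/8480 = 1/4240 = 0.00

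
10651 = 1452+9199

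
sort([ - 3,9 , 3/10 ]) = [-3, 3/10, 9 ]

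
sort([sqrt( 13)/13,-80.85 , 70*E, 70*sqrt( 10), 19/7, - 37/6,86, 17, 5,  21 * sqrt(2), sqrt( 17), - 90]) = [ - 90, - 80.85 , - 37/6,  sqrt(  13 ) /13, 19/7 , sqrt(17),5, 17,  21 * sqrt(2),86, 70*E, 70*sqrt(  10)]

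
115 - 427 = -312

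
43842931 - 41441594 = 2401337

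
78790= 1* 78790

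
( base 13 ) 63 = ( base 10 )81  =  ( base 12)69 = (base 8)121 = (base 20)41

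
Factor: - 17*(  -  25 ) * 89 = 5^2*17^1* 89^1   =  37825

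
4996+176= 5172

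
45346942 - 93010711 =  - 47663769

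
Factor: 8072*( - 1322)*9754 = -104086728736 =- 2^5*661^1*1009^1*4877^1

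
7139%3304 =531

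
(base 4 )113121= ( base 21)386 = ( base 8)2731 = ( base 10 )1497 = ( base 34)1a1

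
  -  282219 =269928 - 552147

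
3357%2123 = 1234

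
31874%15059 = 1756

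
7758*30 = 232740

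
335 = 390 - 55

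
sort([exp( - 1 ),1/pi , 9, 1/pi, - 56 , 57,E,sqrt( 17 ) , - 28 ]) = [-56,- 28, 1/pi, 1/pi,exp ( - 1 ),  E, sqrt(17 ),  9,57 ]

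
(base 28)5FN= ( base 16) 110b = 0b1000100001011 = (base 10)4363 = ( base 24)7dj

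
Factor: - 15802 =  - 2^1*7901^1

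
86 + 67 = 153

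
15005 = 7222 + 7783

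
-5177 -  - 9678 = 4501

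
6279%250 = 29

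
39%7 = 4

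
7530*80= 602400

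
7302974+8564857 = 15867831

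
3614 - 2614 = 1000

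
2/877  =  2/877 = 0.00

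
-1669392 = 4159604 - 5828996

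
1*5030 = 5030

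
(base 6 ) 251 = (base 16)67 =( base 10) 103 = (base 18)5D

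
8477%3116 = 2245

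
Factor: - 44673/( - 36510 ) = 2^( - 1)*5^( - 1 )*1217^ (-1 )*14891^1 =14891/12170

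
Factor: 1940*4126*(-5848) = -2^6*5^1*17^1*43^1*97^1*2063^1 = - 46809965120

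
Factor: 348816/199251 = 688/393  =  2^4*3^(-1)*43^1*131^ (-1)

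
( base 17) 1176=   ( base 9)7268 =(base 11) 4003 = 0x14CF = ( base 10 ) 5327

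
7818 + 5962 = 13780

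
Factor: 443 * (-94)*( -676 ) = 28149992 = 2^3*13^2*47^1*443^1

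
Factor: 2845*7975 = 5^3*11^1*29^1*569^1 = 22688875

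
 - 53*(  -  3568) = 189104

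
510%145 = 75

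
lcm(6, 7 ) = 42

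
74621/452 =74621/452   =  165.09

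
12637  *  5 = 63185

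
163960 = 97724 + 66236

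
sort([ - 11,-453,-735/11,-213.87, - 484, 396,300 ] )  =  [-484, - 453,-213.87,-735/11, - 11,300,396] 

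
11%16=11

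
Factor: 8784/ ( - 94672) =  -9/97 =-  3^2*97^( - 1 )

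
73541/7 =73541/7=10505.86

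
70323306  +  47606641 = 117929947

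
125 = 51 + 74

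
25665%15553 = 10112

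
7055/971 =7055/971= 7.27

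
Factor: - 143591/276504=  - 2^(- 3 )*3^( - 1)* 7^1 * 41^(-1 )*73^1=-511/984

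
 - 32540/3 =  - 10847+1/3 =- 10846.67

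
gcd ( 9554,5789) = 1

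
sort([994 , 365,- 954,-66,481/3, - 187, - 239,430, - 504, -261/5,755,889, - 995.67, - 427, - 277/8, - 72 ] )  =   [ - 995.67, - 954,-504, - 427, - 239, - 187, - 72, - 66,-261/5,- 277/8,481/3, 365, 430,755,889,994 ]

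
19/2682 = 19/2682 = 0.01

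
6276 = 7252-976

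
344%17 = 4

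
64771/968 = 64771/968 = 66.91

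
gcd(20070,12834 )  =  18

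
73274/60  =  36637/30= 1221.23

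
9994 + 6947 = 16941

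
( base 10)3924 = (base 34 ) 3DE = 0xf54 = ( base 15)1269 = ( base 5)111144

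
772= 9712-8940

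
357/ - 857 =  - 357/857 = - 0.42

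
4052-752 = 3300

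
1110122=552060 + 558062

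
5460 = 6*910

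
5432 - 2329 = 3103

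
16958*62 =1051396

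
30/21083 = 30/21083  =  0.00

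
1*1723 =1723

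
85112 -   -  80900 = 166012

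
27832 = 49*568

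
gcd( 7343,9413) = 1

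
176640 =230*768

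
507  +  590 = 1097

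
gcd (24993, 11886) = 3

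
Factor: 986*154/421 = 2^2*7^1*11^1*17^1*29^1 * 421^( - 1 ) = 151844/421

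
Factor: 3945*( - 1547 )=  - 6102915= - 3^1*5^1* 7^1*13^1*17^1 * 263^1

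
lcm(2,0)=0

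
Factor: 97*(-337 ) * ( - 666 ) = 2^1*3^2*37^1*97^1*337^1 = 21770874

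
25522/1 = 25522 = 25522.00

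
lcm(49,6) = 294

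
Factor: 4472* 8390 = 37520080 = 2^4*5^1 * 13^1 * 43^1 * 839^1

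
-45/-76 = 45/76 = 0.59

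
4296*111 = 476856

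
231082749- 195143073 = 35939676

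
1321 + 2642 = 3963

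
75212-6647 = 68565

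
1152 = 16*72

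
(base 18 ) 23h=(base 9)878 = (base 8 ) 1317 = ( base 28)pj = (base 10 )719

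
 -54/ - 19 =2+16/19 = 2.84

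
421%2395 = 421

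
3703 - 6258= - 2555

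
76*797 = 60572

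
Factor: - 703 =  - 19^1*37^1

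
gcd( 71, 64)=1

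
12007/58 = 207 + 1/58 = 207.02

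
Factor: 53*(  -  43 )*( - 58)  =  2^1 * 29^1*43^1*53^1 = 132182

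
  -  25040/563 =-45 + 295/563 = - 44.48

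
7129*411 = 2930019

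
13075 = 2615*5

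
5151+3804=8955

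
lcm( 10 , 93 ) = 930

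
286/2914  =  143/1457 = 0.10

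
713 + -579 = 134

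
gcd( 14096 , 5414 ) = 2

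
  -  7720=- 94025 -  - 86305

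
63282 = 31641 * 2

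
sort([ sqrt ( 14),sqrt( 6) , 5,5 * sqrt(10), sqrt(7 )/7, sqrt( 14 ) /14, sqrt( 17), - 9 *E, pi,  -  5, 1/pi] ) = [ - 9*E, - 5, sqrt(14 ) /14, 1/pi,  sqrt( 7 )/7, sqrt( 6), pi, sqrt( 14 ), sqrt( 17), 5,  5*sqrt( 10 )]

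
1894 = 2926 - 1032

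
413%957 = 413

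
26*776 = 20176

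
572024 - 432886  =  139138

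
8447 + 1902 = 10349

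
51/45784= 51/45784 = 0.00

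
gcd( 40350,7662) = 6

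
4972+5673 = 10645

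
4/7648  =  1/1912 =0.00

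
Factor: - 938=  - 2^1 * 7^1 * 67^1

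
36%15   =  6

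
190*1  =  190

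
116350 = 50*2327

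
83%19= 7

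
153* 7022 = 1074366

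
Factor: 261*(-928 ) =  - 2^5*3^2*29^2 = -  242208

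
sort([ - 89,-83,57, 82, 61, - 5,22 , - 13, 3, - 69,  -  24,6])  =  [ - 89, - 83, - 69 , - 24 ,-13,-5,3,  6,22,57, 61,82 ] 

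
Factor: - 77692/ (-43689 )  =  2^2*3^(-1)*14563^(-1)*19423^1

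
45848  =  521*88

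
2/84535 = 2/84535 = 0.00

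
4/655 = 4/655=0.01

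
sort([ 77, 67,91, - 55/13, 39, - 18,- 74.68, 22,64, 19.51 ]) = [ - 74.68, -18, - 55/13,19.51, 22,39,  64, 67, 77 , 91 ] 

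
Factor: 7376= 2^4* 461^1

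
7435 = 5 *1487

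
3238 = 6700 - 3462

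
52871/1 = 52871=52871.00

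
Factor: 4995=3^3*5^1*37^1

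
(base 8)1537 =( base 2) 1101011111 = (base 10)863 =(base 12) 5bb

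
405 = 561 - 156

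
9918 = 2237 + 7681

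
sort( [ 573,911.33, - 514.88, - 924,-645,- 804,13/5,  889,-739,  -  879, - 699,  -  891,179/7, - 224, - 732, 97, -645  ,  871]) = [- 924,-891, - 879 , - 804, - 739, - 732, - 699, - 645 , -645,- 514.88, - 224,13/5,179/7,97,573, 871, 889,911.33]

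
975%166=145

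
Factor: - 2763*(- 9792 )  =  2^6*3^4*17^1*307^1 = 27055296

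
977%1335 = 977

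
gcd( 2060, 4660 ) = 20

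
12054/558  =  2009/93 = 21.60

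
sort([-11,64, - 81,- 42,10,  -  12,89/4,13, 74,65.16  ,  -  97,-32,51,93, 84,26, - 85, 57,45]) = [-97,- 85,- 81, - 42, - 32,- 12,-11,10, 13,89/4,26, 45, 51,  57 , 64,65.16, 74 , 84,  93 ] 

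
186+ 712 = 898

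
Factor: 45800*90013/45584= 2^( - 1)*5^2*7^1*37^(-1 )*167^1 * 229^1 = 6692525/74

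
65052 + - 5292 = 59760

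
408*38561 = 15732888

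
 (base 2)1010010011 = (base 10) 659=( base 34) JD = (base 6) 3015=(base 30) LT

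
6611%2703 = 1205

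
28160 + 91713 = 119873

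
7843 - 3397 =4446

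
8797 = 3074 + 5723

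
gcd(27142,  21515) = 331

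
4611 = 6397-1786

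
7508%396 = 380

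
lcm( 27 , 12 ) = 108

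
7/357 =1/51= 0.02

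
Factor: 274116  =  2^2*3^1*53^1*431^1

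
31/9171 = 31/9171 = 0.00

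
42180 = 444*95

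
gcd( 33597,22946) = 1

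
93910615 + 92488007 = 186398622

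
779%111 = 2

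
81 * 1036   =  83916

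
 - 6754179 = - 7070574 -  - 316395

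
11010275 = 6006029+5004246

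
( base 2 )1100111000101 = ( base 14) 2593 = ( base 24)BAL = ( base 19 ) I54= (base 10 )6597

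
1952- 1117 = 835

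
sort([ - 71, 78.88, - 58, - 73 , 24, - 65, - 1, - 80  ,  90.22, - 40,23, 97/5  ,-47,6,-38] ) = [  -  80, - 73, - 71, - 65, - 58,-47, - 40, - 38, - 1, 6, 97/5,23, 24, 78.88,90.22 ] 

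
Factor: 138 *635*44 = 3855720 = 2^3*3^1*5^1*11^1*23^1*127^1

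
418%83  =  3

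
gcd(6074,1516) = 2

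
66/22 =3 = 3.00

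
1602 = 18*89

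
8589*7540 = 64761060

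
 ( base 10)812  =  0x32c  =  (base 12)578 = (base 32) PC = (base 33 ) ok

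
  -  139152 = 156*(- 892) 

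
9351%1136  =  263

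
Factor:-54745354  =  -2^1*3499^1  *7823^1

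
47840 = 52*920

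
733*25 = 18325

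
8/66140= 2/16535 = 0.00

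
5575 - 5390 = 185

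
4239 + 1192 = 5431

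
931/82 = 11 + 29/82 = 11.35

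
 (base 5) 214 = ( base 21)2H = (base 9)65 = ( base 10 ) 59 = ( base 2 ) 111011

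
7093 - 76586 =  - 69493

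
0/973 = 0 = 0.00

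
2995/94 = 2995/94= 31.86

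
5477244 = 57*96092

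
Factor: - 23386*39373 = - 920776978 = - 2^1*11^1*1063^1*39373^1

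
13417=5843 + 7574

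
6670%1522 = 582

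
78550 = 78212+338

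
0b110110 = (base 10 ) 54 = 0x36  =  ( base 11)4a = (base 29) 1P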